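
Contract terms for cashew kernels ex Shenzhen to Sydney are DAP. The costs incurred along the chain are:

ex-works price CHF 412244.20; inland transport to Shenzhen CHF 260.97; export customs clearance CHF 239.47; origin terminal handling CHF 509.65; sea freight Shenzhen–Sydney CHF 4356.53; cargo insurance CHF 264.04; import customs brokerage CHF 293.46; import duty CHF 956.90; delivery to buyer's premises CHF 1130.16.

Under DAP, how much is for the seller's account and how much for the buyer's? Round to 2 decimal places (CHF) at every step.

DAP: the seller bears all costs to the named destination except import duty and clearance.
Seller's account: goods 412244.20 + inland to port 260.97 + export clearance 239.47 + origin terminal 509.65 + freight 4356.53 + insurance 264.04 + delivery 1130.16 = 419005.02
Buyer's account: brokerage 293.46 + duty 956.90 = 1250.36

Seller: CHF 419005.02; buyer: CHF 1250.36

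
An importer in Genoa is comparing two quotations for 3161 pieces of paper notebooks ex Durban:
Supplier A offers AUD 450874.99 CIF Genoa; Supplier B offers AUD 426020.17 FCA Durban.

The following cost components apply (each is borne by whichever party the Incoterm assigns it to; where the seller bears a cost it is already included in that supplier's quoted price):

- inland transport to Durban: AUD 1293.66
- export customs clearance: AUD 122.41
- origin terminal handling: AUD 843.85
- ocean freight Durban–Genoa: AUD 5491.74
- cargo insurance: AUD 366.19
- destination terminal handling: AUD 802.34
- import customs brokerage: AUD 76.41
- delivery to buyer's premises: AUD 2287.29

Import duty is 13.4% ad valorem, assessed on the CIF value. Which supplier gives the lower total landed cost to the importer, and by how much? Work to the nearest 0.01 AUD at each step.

Supplier A (CIF):
The CIF price already equals the CIF value: 450874.99
Import duty = 450874.99 × 13.4% = 60417.25
Buyer bears (A): 802.34 + 76.41 + 2287.29 = 3166.04
Landed cost (A) = invoice 450874.99 + 3166.04 + duty 60417.25 = 514458.28
Supplier B (FCA):
CIF value = FCA price + origin terminal + freight + insurance = 426020.17 + 843.85 + 5491.74 + 366.19 = 432721.95
Import duty = 432721.95 × 13.4% = 57984.74
Buyer bears (B): 843.85 + 5491.74 + 366.19 + 802.34 + 76.41 + 2287.29 = 9867.82
Landed cost (B) = invoice 426020.17 + 9867.82 + duty 57984.74 = 493872.73
Difference = |514458.28 − 493872.73| = 20585.55

Supplier B is cheaper by AUD 20585.55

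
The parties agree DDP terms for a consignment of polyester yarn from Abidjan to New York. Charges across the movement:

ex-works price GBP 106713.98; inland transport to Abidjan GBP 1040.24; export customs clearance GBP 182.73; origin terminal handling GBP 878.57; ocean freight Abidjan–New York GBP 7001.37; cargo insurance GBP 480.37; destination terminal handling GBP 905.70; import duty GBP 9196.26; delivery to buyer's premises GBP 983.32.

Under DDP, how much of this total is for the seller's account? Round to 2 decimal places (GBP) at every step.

Seller's account: GBP 127382.54

DDP: the seller bears all costs including import duty.
Seller's account: goods 106713.98 + inland to port 1040.24 + export clearance 182.73 + origin terminal 878.57 + freight 7001.37 + insurance 480.37 + destination terminal 905.70 + duty 9196.26 + delivery 983.32 = 127382.54
Buyer's account: 0.00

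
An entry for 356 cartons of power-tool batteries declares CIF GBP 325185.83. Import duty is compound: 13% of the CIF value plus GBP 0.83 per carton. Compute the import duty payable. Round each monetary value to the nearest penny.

Ad valorem component: 325185.83 × 13% = 42274.16
Specific component: 356 × 0.83 = 295.48
Import duty = 42274.16 + 295.48 = 42569.64

Import duty: GBP 42569.64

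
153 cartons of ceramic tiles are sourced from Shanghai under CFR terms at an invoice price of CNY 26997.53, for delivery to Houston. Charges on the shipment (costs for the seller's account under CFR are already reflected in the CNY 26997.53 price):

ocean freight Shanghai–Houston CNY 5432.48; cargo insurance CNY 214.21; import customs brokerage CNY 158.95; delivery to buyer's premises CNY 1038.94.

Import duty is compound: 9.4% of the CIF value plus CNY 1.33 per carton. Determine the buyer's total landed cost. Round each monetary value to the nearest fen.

Total landed cost: CNY 31171.02

CFR: the seller pays costs through ocean freight to the destination port, but not insurance.
Already in the invoice (seller's account under CFR): freight — exclude.
CIF value = CFR price + insurance = 26997.53 + 214.21 = 27211.74
Ad valorem component: 27211.74 × 9.4% = 2557.90
Specific component: 153 × 1.33 = 203.49
Import duty = 2557.90 + 203.49 = 2761.39
Buyer bears: insurance 214.21 + brokerage 158.95 + delivery 1038.94 + duty 2761.39 = 4173.49
Landed cost = invoice 26997.53 + 4173.49 = 31171.02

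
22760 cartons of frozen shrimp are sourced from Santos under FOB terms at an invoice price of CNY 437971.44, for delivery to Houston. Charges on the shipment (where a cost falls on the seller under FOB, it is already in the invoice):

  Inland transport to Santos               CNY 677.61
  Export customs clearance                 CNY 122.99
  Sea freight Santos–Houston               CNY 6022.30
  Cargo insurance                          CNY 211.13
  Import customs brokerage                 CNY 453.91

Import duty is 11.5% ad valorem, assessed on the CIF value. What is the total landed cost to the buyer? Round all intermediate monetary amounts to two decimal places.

FOB: the seller bears costs until goods are on board at the origin port; the buyer bears freight, insurance and all costs thereafter.
Already in the invoice (seller's account under FOB): inland to port, export clearance — exclude.
CIF value = FOB price + freight + insurance = 437971.44 + 6022.30 + 211.13 = 444204.87
Import duty = 444204.87 × 11.5% = 51083.56
Buyer bears: freight 6022.30 + insurance 211.13 + brokerage 453.91 + duty 51083.56 = 57770.90
Landed cost = invoice 437971.44 + 57770.90 = 495742.34

Total landed cost: CNY 495742.34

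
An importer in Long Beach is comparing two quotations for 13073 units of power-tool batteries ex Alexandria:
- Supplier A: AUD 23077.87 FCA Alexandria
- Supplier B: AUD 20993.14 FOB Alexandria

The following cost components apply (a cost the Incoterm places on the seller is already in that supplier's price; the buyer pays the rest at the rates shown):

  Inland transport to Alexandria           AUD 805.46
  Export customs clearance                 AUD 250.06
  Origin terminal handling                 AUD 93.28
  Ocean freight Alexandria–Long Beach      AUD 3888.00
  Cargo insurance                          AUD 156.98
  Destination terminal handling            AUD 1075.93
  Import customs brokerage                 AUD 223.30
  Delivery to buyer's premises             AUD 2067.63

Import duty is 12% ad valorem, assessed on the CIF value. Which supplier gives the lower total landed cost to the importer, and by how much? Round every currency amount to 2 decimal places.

Supplier A (FCA):
CIF value = FCA price + origin terminal + freight + insurance = 23077.87 + 93.28 + 3888.00 + 156.98 = 27216.13
Import duty = 27216.13 × 12% = 3265.94
Buyer bears (A): 93.28 + 3888.00 + 156.98 + 1075.93 + 223.30 + 2067.63 = 7505.12
Landed cost (A) = invoice 23077.87 + 7505.12 + duty 3265.94 = 33848.93
Supplier B (FOB):
CIF value = FOB price + freight + insurance = 20993.14 + 3888.00 + 156.98 = 25038.12
Import duty = 25038.12 × 12% = 3004.57
Buyer bears (B): 3888.00 + 156.98 + 1075.93 + 223.30 + 2067.63 = 7411.84
Landed cost (B) = invoice 20993.14 + 7411.84 + duty 3004.57 = 31409.55
Difference = |33848.93 − 31409.55| = 2439.38

Supplier B is cheaper by AUD 2439.38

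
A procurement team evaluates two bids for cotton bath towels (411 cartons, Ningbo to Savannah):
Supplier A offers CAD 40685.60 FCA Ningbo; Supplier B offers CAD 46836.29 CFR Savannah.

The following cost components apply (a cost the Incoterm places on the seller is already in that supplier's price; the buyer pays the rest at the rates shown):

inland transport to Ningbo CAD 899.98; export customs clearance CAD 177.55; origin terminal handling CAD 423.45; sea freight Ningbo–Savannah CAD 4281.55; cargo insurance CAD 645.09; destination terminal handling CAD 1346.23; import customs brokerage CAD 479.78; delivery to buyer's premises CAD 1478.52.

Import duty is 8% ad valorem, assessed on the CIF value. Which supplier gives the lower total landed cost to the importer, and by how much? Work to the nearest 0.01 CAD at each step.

Supplier A is cheaper by CAD 1561.34

Supplier A (FCA):
CIF value = FCA price + origin terminal + freight + insurance = 40685.60 + 423.45 + 4281.55 + 645.09 = 46035.69
Import duty = 46035.69 × 8% = 3682.86
Buyer bears (A): 423.45 + 4281.55 + 645.09 + 1346.23 + 479.78 + 1478.52 = 8654.62
Landed cost (A) = invoice 40685.60 + 8654.62 + duty 3682.86 = 53023.08
Supplier B (CFR):
CIF value = CFR price + insurance = 46836.29 + 645.09 = 47481.38
Import duty = 47481.38 × 8% = 3798.51
Buyer bears (B): 645.09 + 1346.23 + 479.78 + 1478.52 = 3949.62
Landed cost (B) = invoice 46836.29 + 3949.62 + duty 3798.51 = 54584.42
Difference = |53023.08 − 54584.42| = 1561.34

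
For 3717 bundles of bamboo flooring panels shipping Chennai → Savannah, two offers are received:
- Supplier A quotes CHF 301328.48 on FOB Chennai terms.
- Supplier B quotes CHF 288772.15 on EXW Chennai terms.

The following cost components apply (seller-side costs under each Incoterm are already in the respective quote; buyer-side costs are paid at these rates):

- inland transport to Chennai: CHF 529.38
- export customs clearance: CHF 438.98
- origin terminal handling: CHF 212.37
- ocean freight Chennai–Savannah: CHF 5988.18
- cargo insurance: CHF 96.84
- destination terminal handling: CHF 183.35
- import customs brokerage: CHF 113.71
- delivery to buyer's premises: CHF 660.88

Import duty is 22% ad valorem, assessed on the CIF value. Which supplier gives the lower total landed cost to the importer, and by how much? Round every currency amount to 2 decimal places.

Supplier B is cheaper by CHF 13878.23

Supplier A (FOB):
CIF value = FOB price + freight + insurance = 301328.48 + 5988.18 + 96.84 = 307413.50
Import duty = 307413.50 × 22% = 67630.97
Buyer bears (A): 5988.18 + 96.84 + 183.35 + 113.71 + 660.88 = 7042.96
Landed cost (A) = invoice 301328.48 + 7042.96 + duty 67630.97 = 376002.41
Supplier B (EXW):
CIF value = EXW price + inland to port + export clearance + origin terminal + freight + insurance = 288772.15 + 529.38 + 438.98 + 212.37 + 5988.18 + 96.84 = 296037.90
Import duty = 296037.90 × 22% = 65128.34
Buyer bears (B): 529.38 + 438.98 + 212.37 + 5988.18 + 96.84 + 183.35 + 113.71 + 660.88 = 8223.69
Landed cost (B) = invoice 288772.15 + 8223.69 + duty 65128.34 = 362124.18
Difference = |376002.41 − 362124.18| = 13878.23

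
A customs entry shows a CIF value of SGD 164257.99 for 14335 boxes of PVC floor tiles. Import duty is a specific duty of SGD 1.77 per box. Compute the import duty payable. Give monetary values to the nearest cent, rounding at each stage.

Import duty: SGD 25372.95

Import duty = 14335 × 1.77 = 25372.95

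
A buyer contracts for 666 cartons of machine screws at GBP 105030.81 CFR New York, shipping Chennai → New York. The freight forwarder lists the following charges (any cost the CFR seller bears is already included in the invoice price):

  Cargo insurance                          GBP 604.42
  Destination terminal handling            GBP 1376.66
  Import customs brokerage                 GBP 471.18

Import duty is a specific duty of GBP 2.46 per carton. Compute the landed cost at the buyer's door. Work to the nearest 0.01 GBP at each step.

Total landed cost: GBP 109121.43

CFR: the seller pays costs through ocean freight to the destination port, but not insurance.
CIF value = CFR price + insurance = 105030.81 + 604.42 = 105635.23
Import duty = 666 × 2.46 = 1638.36
Buyer bears: insurance 604.42 + destination terminal 1376.66 + brokerage 471.18 + duty 1638.36 = 4090.62
Landed cost = invoice 105030.81 + 4090.62 = 109121.43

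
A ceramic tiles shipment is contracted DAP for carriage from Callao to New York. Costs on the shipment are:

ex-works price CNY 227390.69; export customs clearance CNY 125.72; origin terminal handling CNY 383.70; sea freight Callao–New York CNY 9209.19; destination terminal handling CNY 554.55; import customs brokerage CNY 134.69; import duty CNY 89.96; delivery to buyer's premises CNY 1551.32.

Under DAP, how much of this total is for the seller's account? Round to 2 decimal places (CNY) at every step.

DAP: the seller bears all costs to the named destination except import duty and clearance.
Seller's account: goods 227390.69 + export clearance 125.72 + origin terminal 383.70 + freight 9209.19 + destination terminal 554.55 + delivery 1551.32 = 239215.17
Buyer's account: brokerage 134.69 + duty 89.96 = 224.65

Seller's account: CNY 239215.17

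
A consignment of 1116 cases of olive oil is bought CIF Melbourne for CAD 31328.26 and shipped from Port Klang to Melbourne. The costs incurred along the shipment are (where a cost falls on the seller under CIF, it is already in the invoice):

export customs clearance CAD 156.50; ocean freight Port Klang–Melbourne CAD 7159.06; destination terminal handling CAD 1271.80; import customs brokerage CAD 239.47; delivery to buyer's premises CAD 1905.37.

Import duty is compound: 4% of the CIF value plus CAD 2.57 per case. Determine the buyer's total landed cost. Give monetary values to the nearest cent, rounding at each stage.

Total landed cost: CAD 38866.15

CIF: the seller pays costs through ocean freight and marine insurance to the destination port.
Already in the invoice (seller's account under CIF): export clearance, freight — exclude.
The CIF price already equals the CIF value: 31328.26
Ad valorem component: 31328.26 × 4% = 1253.13
Specific component: 1116 × 2.57 = 2868.12
Import duty = 1253.13 + 2868.12 = 4121.25
Buyer bears: destination terminal 1271.80 + brokerage 239.47 + delivery 1905.37 + duty 4121.25 = 7537.89
Landed cost = invoice 31328.26 + 7537.89 = 38866.15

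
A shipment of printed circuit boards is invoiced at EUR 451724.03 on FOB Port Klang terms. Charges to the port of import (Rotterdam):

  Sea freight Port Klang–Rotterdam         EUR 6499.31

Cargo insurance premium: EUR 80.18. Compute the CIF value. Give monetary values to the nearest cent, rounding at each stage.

CIF value: EUR 458303.52

CIF = FOB price + freight + insurance
CIF = 451724.03 + 6499.31 + 80.18 = 458303.52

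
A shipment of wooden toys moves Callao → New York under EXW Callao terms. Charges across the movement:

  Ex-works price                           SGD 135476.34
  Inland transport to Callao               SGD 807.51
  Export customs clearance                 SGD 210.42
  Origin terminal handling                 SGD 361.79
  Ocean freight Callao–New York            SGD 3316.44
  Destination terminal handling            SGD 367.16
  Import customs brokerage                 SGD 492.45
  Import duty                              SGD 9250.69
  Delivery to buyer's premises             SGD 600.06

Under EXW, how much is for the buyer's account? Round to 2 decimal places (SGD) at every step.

Buyer's account: SGD 15406.52

EXW: the seller makes goods available at their premises; the buyer bears all onward costs.
Seller's account: goods 135476.34 = 135476.34
Buyer's account: inland to port 807.51 + export clearance 210.42 + origin terminal 361.79 + freight 3316.44 + destination terminal 367.16 + brokerage 492.45 + duty 9250.69 + delivery 600.06 = 15406.52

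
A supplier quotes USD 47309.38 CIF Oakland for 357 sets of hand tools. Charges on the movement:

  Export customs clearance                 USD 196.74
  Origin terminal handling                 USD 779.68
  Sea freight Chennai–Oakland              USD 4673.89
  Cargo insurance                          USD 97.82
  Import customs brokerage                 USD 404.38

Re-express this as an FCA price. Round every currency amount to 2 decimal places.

Not relevant to the conversion: export clearance — on the seller under both CIF and FCA; already in the CIF price and stays in the FCA price. brokerage — on the buyer under both terms; not part of either seller's price.
From CIF to FCA, the seller no longer bears: origin terminal, freight, insurance.
FCA price = 47309.38 − 779.68 − 4673.89 − 97.82 = 41757.99

FCA price: USD 41757.99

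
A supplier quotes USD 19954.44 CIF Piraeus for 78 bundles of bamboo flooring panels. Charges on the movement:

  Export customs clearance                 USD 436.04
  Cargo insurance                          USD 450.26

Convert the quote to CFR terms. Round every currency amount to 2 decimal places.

Not relevant to the conversion: export clearance — on the seller under both CIF and CFR; already in the CIF price and stays in the CFR price.
From CIF to CFR, the seller no longer bears: insurance.
CFR price = 19954.44 − 450.26 = 19504.18

CFR price: USD 19504.18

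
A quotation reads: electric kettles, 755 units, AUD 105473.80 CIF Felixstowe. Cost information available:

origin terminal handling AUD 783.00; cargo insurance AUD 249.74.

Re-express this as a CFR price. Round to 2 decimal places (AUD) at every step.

CFR price: AUD 105224.06

Not relevant to the conversion: origin terminal — on the seller under both CIF and CFR; already in the CIF price and stays in the CFR price.
From CIF to CFR, the seller no longer bears: insurance.
CFR price = 105473.80 − 249.74 = 105224.06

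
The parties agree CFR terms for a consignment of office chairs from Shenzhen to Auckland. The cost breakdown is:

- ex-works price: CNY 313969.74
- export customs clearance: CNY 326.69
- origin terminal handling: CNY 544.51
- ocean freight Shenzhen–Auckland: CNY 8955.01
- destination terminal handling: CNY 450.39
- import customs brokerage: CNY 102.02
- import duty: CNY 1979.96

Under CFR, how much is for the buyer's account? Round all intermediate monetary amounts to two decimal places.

CFR: the seller pays costs through ocean freight to the destination port, but not insurance.
Seller's account: goods 313969.74 + export clearance 326.69 + origin terminal 544.51 + freight 8955.01 = 323795.95
Buyer's account: destination terminal 450.39 + brokerage 102.02 + duty 1979.96 = 2532.37

Buyer's account: CNY 2532.37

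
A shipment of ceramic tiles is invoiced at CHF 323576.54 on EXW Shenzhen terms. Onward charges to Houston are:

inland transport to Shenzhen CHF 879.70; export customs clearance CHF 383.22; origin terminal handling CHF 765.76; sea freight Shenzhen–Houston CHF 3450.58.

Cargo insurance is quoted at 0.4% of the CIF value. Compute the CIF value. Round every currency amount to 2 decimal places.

Let C be the CIF value. C = EXW price + pre-shipment costs + freight + 0.4% × C
C − 0.4% × C = 323576.54 + 879.70 + 383.22 + 765.76 + 3450.58
0.996 × C = 329055.80
C = 329055.80 / 0.996 = 330377.31
Insurance premium = 0.4% × 330377.31 = 1321.51

CIF value: CHF 330377.31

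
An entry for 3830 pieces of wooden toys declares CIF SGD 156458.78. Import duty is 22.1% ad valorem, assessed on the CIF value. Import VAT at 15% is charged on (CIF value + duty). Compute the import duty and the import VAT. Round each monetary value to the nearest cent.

Import duty: SGD 34577.39; import VAT: SGD 28655.43

Import duty = 156458.78 × 22.1% = 34577.39
VAT base = CIF + duty = 156458.78 + 34577.39 = 191036.17
Import VAT = 191036.17 × 15% = 28655.43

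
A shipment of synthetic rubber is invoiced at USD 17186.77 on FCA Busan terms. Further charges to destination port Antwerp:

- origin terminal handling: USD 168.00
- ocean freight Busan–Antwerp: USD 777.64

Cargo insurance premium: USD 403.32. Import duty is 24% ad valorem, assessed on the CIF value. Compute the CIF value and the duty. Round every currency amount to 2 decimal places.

CIF = FCA price + pre-shipment costs + freight + insurance
CIF = 17186.77 + 168.00 + 777.64 + 403.32 = 18535.73
Import duty = 18535.73 × 24% = 4448.58

CIF value: USD 18535.73; import duty: USD 4448.58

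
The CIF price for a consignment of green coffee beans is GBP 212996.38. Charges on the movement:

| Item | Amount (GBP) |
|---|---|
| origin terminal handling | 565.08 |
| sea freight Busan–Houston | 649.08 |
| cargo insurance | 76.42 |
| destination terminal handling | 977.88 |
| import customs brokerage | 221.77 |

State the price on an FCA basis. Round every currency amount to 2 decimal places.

FCA price: GBP 211705.80

Not relevant to the conversion: destination terminal, brokerage — on the buyer under both terms; not part of either seller's price.
From CIF to FCA, the seller no longer bears: origin terminal, freight, insurance.
FCA price = 212996.38 − 565.08 − 649.08 − 76.42 = 211705.80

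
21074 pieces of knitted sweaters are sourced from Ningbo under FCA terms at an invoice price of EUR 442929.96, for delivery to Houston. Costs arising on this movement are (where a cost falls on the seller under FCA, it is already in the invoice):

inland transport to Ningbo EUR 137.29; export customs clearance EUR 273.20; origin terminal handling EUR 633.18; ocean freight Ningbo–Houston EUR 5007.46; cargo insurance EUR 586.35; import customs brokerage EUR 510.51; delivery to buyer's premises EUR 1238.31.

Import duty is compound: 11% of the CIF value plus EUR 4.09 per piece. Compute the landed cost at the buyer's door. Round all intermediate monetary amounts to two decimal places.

FCA: the seller delivers export-cleared goods to the carrier; the buyer bears costs from that point.
Already in the invoice (seller's account under FCA): inland to port, export clearance — exclude.
CIF value = FCA price + origin terminal + freight + insurance = 442929.96 + 633.18 + 5007.46 + 586.35 = 449156.95
Ad valorem component: 449156.95 × 11% = 49407.26
Specific component: 21074 × 4.09 = 86192.66
Import duty = 49407.26 + 86192.66 = 135599.92
Buyer bears: origin terminal 633.18 + freight 5007.46 + insurance 586.35 + brokerage 510.51 + delivery 1238.31 + duty 135599.92 = 143575.73
Landed cost = invoice 442929.96 + 143575.73 = 586505.69

Total landed cost: EUR 586505.69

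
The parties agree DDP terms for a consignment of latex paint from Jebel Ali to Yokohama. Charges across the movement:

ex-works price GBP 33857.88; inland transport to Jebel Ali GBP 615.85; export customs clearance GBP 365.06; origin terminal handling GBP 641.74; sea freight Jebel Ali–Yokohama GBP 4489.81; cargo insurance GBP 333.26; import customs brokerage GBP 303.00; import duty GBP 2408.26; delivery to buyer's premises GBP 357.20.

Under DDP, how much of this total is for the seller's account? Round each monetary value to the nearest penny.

DDP: the seller bears all costs including import duty.
Seller's account: goods 33857.88 + inland to port 615.85 + export clearance 365.06 + origin terminal 641.74 + freight 4489.81 + insurance 333.26 + brokerage 303.00 + duty 2408.26 + delivery 357.20 = 43372.06
Buyer's account: 0.00

Seller's account: GBP 43372.06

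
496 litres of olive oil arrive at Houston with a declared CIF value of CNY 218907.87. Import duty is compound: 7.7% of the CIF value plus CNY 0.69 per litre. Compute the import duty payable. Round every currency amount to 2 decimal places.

Ad valorem component: 218907.87 × 7.7% = 16855.91
Specific component: 496 × 0.69 = 342.24
Import duty = 16855.91 + 342.24 = 17198.15

Import duty: CNY 17198.15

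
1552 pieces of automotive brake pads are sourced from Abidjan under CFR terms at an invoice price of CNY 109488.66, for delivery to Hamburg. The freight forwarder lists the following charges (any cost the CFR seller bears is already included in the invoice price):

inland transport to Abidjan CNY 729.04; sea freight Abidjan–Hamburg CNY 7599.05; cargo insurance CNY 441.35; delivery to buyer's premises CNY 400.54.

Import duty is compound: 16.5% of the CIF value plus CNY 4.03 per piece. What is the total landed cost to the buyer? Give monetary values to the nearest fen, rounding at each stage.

Total landed cost: CNY 134723.56

CFR: the seller pays costs through ocean freight to the destination port, but not insurance.
Already in the invoice (seller's account under CFR): inland to port, freight — exclude.
CIF value = CFR price + insurance = 109488.66 + 441.35 = 109930.01
Ad valorem component: 109930.01 × 16.5% = 18138.45
Specific component: 1552 × 4.03 = 6254.56
Import duty = 18138.45 + 6254.56 = 24393.01
Buyer bears: insurance 441.35 + delivery 400.54 + duty 24393.01 = 25234.90
Landed cost = invoice 109488.66 + 25234.90 = 134723.56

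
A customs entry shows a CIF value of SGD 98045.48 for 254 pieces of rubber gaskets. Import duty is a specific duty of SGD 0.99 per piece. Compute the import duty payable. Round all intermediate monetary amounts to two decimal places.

Import duty: SGD 251.46

Import duty = 254 × 0.99 = 251.46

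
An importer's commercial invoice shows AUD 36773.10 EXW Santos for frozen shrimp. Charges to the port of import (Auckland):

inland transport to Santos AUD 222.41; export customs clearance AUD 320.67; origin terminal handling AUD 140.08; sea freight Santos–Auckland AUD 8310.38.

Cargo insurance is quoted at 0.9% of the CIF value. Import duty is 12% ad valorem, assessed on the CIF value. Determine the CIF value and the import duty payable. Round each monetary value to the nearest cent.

Let C be the CIF value. C = EXW price + pre-shipment costs + freight + 0.9% × C
C − 0.9% × C = 36773.10 + 222.41 + 320.67 + 140.08 + 8310.38
0.991 × C = 45766.64
C = 45766.64 / 0.991 = 46182.28
Insurance premium = 0.9% × 46182.28 = 415.64
Import duty = 46182.28 × 12% = 5541.87

CIF value: AUD 46182.28; import duty: AUD 5541.87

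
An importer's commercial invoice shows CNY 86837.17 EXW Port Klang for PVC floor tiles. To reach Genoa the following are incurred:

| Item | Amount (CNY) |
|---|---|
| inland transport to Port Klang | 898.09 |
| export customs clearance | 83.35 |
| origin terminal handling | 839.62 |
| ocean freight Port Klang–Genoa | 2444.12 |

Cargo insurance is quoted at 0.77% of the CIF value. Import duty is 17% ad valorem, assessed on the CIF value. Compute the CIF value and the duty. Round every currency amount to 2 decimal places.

CIF value: CNY 91809.28; import duty: CNY 15607.58

Let C be the CIF value. C = EXW price + pre-shipment costs + freight + 0.77% × C
C − 0.77% × C = 86837.17 + 898.09 + 83.35 + 839.62 + 2444.12
0.9923 × C = 91102.35
C = 91102.35 / 0.9923 = 91809.28
Insurance premium = 0.77% × 91809.28 = 706.93
Import duty = 91809.28 × 17% = 15607.58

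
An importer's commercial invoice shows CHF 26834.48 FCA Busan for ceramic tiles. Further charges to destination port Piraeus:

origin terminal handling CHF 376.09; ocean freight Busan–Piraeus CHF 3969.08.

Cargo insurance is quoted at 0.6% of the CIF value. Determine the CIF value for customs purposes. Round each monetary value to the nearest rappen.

Let C be the CIF value. C = FCA price + pre-shipment costs + freight + 0.6% × C
C − 0.6% × C = 26834.48 + 376.09 + 3969.08
0.994 × C = 31179.65
C = 31179.65 / 0.994 = 31367.86
Insurance premium = 0.6% × 31367.86 = 188.21

CIF value: CHF 31367.86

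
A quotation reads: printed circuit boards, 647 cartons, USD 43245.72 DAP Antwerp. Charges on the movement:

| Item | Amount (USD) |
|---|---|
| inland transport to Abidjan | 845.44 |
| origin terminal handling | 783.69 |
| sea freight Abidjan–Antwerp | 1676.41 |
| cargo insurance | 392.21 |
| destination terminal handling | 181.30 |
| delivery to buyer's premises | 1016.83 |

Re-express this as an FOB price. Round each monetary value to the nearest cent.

FOB price: USD 39978.97

Not relevant to the conversion: inland to port, origin terminal — on the seller under both DAP and FOB; already in the DAP price and stays in the FOB price.
From DAP to FOB, the seller no longer bears: freight, insurance, destination terminal, delivery.
FOB price = 43245.72 − 1676.41 − 392.21 − 181.30 − 1016.83 = 39978.97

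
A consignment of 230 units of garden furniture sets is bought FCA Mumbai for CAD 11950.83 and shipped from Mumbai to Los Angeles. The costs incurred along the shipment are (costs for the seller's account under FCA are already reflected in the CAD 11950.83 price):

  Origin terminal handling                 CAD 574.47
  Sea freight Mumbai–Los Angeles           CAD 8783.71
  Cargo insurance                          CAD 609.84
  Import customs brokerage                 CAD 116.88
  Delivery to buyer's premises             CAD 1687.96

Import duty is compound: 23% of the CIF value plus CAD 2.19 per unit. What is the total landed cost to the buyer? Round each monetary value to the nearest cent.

Total landed cost: CAD 29268.73

FCA: the seller delivers export-cleared goods to the carrier; the buyer bears costs from that point.
CIF value = FCA price + origin terminal + freight + insurance = 11950.83 + 574.47 + 8783.71 + 609.84 = 21918.85
Ad valorem component: 21918.85 × 23% = 5041.34
Specific component: 230 × 2.19 = 503.70
Import duty = 5041.34 + 503.70 = 5545.04
Buyer bears: origin terminal 574.47 + freight 8783.71 + insurance 609.84 + brokerage 116.88 + delivery 1687.96 + duty 5545.04 = 17317.90
Landed cost = invoice 11950.83 + 17317.90 = 29268.73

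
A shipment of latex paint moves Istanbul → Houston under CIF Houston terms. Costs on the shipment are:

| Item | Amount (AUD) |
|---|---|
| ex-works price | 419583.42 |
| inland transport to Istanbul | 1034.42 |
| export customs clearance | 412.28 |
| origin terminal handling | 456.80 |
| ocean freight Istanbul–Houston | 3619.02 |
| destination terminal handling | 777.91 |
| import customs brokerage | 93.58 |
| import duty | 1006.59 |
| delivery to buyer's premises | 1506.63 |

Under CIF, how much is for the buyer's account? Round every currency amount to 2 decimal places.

Buyer's account: AUD 3384.71

CIF: the seller pays costs through ocean freight and marine insurance to the destination port.
Seller's account: goods 419583.42 + inland to port 1034.42 + export clearance 412.28 + origin terminal 456.80 + freight 3619.02 = 425105.94
Buyer's account: destination terminal 777.91 + brokerage 93.58 + duty 1006.59 + delivery 1506.63 = 3384.71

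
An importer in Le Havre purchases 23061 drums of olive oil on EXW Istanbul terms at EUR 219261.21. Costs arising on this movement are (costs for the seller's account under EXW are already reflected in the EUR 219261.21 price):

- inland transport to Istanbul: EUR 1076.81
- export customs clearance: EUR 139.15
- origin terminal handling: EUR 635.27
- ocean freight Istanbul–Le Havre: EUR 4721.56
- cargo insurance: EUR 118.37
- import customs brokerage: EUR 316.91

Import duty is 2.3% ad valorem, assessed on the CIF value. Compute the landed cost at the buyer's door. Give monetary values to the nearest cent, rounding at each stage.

EXW: the seller makes goods available at their premises; the buyer bears all onward costs.
CIF value = EXW price + inland to port + export clearance + origin terminal + freight + insurance = 219261.21 + 1076.81 + 139.15 + 635.27 + 4721.56 + 118.37 = 225952.37
Import duty = 225952.37 × 2.3% = 5196.90
Buyer bears: inland to port 1076.81 + export clearance 139.15 + origin terminal 635.27 + freight 4721.56 + insurance 118.37 + brokerage 316.91 + duty 5196.90 = 12204.97
Landed cost = invoice 219261.21 + 12204.97 = 231466.18

Total landed cost: EUR 231466.18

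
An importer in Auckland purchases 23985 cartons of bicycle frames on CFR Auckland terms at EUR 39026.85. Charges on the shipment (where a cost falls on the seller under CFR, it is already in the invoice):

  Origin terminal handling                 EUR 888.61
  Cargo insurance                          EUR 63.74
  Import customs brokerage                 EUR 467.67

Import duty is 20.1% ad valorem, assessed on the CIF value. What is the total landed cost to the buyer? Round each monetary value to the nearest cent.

CFR: the seller pays costs through ocean freight to the destination port, but not insurance.
Already in the invoice (seller's account under CFR): origin terminal — exclude.
CIF value = CFR price + insurance = 39026.85 + 63.74 = 39090.59
Import duty = 39090.59 × 20.1% = 7857.21
Buyer bears: insurance 63.74 + brokerage 467.67 + duty 7857.21 = 8388.62
Landed cost = invoice 39026.85 + 8388.62 = 47415.47

Total landed cost: EUR 47415.47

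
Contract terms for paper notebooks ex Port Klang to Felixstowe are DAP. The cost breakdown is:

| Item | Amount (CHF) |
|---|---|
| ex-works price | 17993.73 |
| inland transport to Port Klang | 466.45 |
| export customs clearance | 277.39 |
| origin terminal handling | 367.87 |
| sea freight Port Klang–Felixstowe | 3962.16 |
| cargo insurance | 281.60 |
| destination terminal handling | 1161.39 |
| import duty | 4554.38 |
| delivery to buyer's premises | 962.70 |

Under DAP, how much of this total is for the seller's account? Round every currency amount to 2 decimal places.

DAP: the seller bears all costs to the named destination except import duty and clearance.
Seller's account: goods 17993.73 + inland to port 466.45 + export clearance 277.39 + origin terminal 367.87 + freight 3962.16 + insurance 281.60 + destination terminal 1161.39 + delivery 962.70 = 25473.29
Buyer's account: duty 4554.38 = 4554.38

Seller's account: CHF 25473.29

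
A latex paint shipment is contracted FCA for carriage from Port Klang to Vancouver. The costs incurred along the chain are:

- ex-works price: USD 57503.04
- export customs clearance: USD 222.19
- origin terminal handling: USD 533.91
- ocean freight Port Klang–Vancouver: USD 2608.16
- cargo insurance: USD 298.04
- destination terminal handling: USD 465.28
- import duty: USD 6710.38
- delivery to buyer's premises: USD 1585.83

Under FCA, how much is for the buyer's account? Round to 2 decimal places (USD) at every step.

FCA: the seller delivers export-cleared goods to the carrier; the buyer bears costs from that point.
Seller's account: goods 57503.04 + export clearance 222.19 = 57725.23
Buyer's account: origin terminal 533.91 + freight 2608.16 + insurance 298.04 + destination terminal 465.28 + duty 6710.38 + delivery 1585.83 = 12201.60

Buyer's account: USD 12201.60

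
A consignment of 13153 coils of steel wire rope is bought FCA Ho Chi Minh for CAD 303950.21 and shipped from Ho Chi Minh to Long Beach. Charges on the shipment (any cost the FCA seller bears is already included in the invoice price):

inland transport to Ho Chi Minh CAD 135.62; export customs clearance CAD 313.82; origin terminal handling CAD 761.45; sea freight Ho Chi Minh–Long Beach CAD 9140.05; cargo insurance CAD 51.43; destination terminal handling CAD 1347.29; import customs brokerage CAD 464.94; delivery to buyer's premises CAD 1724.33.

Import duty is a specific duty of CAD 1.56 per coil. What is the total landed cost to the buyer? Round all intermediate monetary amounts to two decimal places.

Total landed cost: CAD 337958.38

FCA: the seller delivers export-cleared goods to the carrier; the buyer bears costs from that point.
Already in the invoice (seller's account under FCA): inland to port, export clearance — exclude.
CIF value = FCA price + origin terminal + freight + insurance = 303950.21 + 761.45 + 9140.05 + 51.43 = 313903.14
Import duty = 13153 × 1.56 = 20518.68
Buyer bears: origin terminal 761.45 + freight 9140.05 + insurance 51.43 + destination terminal 1347.29 + brokerage 464.94 + delivery 1724.33 + duty 20518.68 = 34008.17
Landed cost = invoice 303950.21 + 34008.17 = 337958.38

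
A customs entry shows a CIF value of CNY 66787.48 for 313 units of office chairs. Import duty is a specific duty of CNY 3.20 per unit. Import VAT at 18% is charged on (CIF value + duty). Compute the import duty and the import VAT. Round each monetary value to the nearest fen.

Import duty = 313 × 3.20 = 1001.60
VAT base = CIF + duty = 66787.48 + 1001.60 = 67789.08
Import VAT = 67789.08 × 18% = 12202.03

Import duty: CNY 1001.60; import VAT: CNY 12202.03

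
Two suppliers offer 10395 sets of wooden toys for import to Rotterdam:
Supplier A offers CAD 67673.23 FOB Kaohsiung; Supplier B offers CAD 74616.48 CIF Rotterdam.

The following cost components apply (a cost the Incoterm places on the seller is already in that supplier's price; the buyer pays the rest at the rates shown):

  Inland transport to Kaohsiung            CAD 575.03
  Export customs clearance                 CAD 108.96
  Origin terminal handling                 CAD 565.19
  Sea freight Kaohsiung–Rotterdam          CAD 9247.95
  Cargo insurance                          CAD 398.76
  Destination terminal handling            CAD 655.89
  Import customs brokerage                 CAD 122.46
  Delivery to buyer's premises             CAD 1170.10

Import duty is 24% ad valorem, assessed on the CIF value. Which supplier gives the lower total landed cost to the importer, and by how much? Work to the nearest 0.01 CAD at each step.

Supplier B is cheaper by CAD 3352.29

Supplier A (FOB):
CIF value = FOB price + freight + insurance = 67673.23 + 9247.95 + 398.76 = 77319.94
Import duty = 77319.94 × 24% = 18556.79
Buyer bears (A): 9247.95 + 398.76 + 655.89 + 122.46 + 1170.10 = 11595.16
Landed cost (A) = invoice 67673.23 + 11595.16 + duty 18556.79 = 97825.18
Supplier B (CIF):
The CIF price already equals the CIF value: 74616.48
Import duty = 74616.48 × 24% = 17907.96
Buyer bears (B): 655.89 + 122.46 + 1170.10 = 1948.45
Landed cost (B) = invoice 74616.48 + 1948.45 + duty 17907.96 = 94472.89
Difference = |97825.18 − 94472.89| = 3352.29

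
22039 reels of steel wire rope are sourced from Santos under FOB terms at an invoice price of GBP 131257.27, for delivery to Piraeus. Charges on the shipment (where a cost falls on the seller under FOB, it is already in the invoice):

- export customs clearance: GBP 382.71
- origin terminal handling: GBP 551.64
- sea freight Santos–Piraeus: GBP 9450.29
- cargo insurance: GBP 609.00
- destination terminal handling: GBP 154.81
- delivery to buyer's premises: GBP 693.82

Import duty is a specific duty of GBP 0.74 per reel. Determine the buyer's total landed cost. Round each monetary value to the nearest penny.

Total landed cost: GBP 158474.05

FOB: the seller bears costs until goods are on board at the origin port; the buyer bears freight, insurance and all costs thereafter.
Already in the invoice (seller's account under FOB): export clearance, origin terminal — exclude.
CIF value = FOB price + freight + insurance = 131257.27 + 9450.29 + 609.00 = 141316.56
Import duty = 22039 × 0.74 = 16308.86
Buyer bears: freight 9450.29 + insurance 609.00 + destination terminal 154.81 + delivery 693.82 + duty 16308.86 = 27216.78
Landed cost = invoice 131257.27 + 27216.78 = 158474.05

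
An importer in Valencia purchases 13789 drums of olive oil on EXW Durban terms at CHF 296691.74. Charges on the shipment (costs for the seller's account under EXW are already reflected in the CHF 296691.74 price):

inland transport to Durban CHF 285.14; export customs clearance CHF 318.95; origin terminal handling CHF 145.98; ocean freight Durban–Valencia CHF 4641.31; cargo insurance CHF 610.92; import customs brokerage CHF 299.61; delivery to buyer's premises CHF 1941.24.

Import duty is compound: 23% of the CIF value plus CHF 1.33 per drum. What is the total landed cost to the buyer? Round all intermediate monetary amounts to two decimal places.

EXW: the seller makes goods available at their premises; the buyer bears all onward costs.
CIF value = EXW price + inland to port + export clearance + origin terminal + freight + insurance = 296691.74 + 285.14 + 318.95 + 145.98 + 4641.31 + 610.92 = 302694.04
Ad valorem component: 302694.04 × 23% = 69619.63
Specific component: 13789 × 1.33 = 18339.37
Import duty = 69619.63 + 18339.37 = 87959.00
Buyer bears: inland to port 285.14 + export clearance 318.95 + origin terminal 145.98 + freight 4641.31 + insurance 610.92 + brokerage 299.61 + delivery 1941.24 + duty 87959.00 = 96202.15
Landed cost = invoice 296691.74 + 96202.15 = 392893.89

Total landed cost: CHF 392893.89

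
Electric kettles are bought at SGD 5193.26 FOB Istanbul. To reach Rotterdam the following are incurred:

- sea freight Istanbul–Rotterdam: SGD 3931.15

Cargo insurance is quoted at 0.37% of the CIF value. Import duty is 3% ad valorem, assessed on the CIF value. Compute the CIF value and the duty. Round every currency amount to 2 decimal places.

CIF value: SGD 9158.30; import duty: SGD 274.75

Let C be the CIF value. C = FOB price + freight + 0.37% × C
C − 0.37% × C = 5193.26 + 3931.15
0.9963 × C = 9124.41
C = 9124.41 / 0.9963 = 9158.30
Insurance premium = 0.37% × 9158.30 = 33.89
Import duty = 9158.30 × 3% = 274.75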